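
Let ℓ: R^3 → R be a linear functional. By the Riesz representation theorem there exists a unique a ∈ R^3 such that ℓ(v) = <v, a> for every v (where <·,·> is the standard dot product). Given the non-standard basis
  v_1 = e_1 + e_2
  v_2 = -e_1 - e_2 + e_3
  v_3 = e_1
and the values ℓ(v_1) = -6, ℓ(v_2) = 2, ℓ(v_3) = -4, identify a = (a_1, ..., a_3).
a = (-4, -2, -4)

Write a = (a_1, ..., a_3) in the standard basis. For each basis vector v_i, ℓ(v_i) = <v_i, a> is a linear equation in the a_j's. Collect the n equations into a matrix system V a = ℓ, where row i of V is v_i (expressed in the standard basis). Since V is invertible (lower-triangular with 1s on the diagonal, up to permutation), solve by back-substitution:
  V =
[[1, 1, 0],
 [-1, -1, 1],
 [1, 0, 0]]
  V a = (-6, 2, -4)
Solving gives a = (-4, -2, -4).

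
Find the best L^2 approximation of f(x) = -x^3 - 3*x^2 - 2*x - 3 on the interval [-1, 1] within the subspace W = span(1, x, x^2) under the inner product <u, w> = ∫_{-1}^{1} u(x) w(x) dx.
g(x) = -3*x^2 - 13*x/5 - 3

The best approximation g ∈ W is the orthogonal projection of f onto W. Writing g = a_0 + a_1 x + a_2 x^2, the coefficients solve the normal equations G · a = b where
  G_{ij} = <φ_i, φ_j> and b_i = <f, φ_i>, with φ_0 = 1, φ_1 = x, φ_2 = x^2.
G =
  [2, 0, 2/3]
  [0, 2/3, 0]
  [2/3, 0, 2/5],
b = (-8, -26/15, -16/5).
Solving gives a_0 = -3, a_1 = -13/5, a_2 = -3, so
  g(x) = -3*x^2 - 13*x/5 - 3.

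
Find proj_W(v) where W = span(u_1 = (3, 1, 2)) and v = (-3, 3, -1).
proj_W(v) = (-12/7, -4/7, -8/7)

Set up U = [u_1 | ... | u_1] ∈ R^(3×1). The projector onto W = col(U) is P = U (U^T U)^(-1) U^T.
Compute U^T U =
  [14],
and U^T v = (-8).
Solve U^T U · c = U^T v for the coefficients: c = (-4/7). The projection is proj_W(v) = U c.
Check: (v - proj_W(v)) · u_1 = 0  (should be 0).
Result: proj_W(v) = (-12/7, -4/7, -8/7).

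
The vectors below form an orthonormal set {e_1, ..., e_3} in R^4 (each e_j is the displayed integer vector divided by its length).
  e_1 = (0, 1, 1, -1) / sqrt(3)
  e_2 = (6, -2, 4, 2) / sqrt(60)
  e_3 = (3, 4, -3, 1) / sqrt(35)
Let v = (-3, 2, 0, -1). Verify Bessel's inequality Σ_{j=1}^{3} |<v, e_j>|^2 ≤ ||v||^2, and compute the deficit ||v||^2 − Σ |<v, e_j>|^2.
Σ |<v, e_j>|^2 = 89/7; ||v||^2 = 14; deficit = 9/7

Write each e_j = u_j / sqrt(<u_j, u_j>) where u_j is the displayed integer vector. Then <v, e_j> = <v, u_j> / sqrt(<u_j, u_j>), so |<v, e_j>|^2 = <v, u_j>^2 / <u_j, u_j>.
Coefficients: <v, e_1> = 3/sqrt(3), <v, e_2> = -24/sqrt(60), <v, e_3> = -2/sqrt(35).
Square and sum: Σ |<v, e_j>|^2 = 89/7.
Compute ||v||^2 = v·v = 14.
Deficit = 14 − 89/7 = 9/7 ≥ 0, confirming Bessel's inequality. (The deficit equals ||v − Σ <v,e_j> e_j||^2, the squared distance from v to span{e_j}.)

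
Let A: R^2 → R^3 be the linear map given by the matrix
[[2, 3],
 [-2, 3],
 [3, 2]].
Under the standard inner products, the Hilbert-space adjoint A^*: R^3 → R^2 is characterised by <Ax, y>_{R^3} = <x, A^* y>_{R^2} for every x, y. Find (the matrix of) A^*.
A^* = A^T =
[[2, -2, 3],
 [3, 3, 2]]

For real matrices with standard dot products, the defining identity <Ax, y> = <x, A^* y> gives (Ax)^T y = x^T (A^*) y, i.e. x^T A^T y = x^T (A^*) y. Since this holds for all x, y, we must have A^* = A^T. Therefore
A^* =
[[2, -2, 3],
 [3, 3, 2]].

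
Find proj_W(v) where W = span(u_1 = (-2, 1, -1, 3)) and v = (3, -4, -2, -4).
proj_W(v) = (8/3, -4/3, 4/3, -4)

Set up U = [u_1 | ... | u_1] ∈ R^(4×1). The projector onto W = col(U) is P = U (U^T U)^(-1) U^T.
Compute U^T U =
  [15],
and U^T v = (-20).
Solve U^T U · c = U^T v for the coefficients: c = (-4/3). The projection is proj_W(v) = U c.
Check: (v - proj_W(v)) · u_1 = 0  (should be 0).
Result: proj_W(v) = (8/3, -4/3, 4/3, -4).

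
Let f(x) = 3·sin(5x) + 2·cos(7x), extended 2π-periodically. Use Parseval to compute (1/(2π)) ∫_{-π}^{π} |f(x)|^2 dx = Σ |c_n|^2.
Σ |c_n|^2 = 13/2

Expand |f|^2 and use orthogonality of {sin(nx), cos(mx)} on [-π, π]:
  ∫_{-π}^{π} sin(nx)^2 dx = π, ∫ cos(mx)^2 dx = π, and cross terms integrate to 0.
So ∫_{-π}^{π} f(x)^2 dx = 3^2 · π + 2^2 · π = (9 + 4)π.
Divide by 2π: (9 + 4)/2 = 13/2.
By Parseval, this equals Σ |c_n|^2.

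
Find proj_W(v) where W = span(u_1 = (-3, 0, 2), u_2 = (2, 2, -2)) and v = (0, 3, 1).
proj_W(v) = (-6/7, 18/7, -2/7)

Set up U = [u_1 | ... | u_2] ∈ R^(3×2). The projector onto W = col(U) is P = U (U^T U)^(-1) U^T.
Compute U^T U =
  [13, -10]
  [-10, 12],
and U^T v = (2, 4).
Solve U^T U · c = U^T v for the coefficients: c = (8/7, 9/7). The projection is proj_W(v) = U c.
Check: (v - proj_W(v)) · u_1 = 0  (should be 0).
Check: (v - proj_W(v)) · u_2 = 0  (should be 0).
Result: proj_W(v) = (-6/7, 18/7, -2/7).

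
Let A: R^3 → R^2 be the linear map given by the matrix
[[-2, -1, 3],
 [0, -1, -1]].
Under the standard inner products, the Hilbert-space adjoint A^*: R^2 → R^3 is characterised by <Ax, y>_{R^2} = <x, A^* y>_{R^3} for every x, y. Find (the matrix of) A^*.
A^* = A^T =
[[-2, 0],
 [-1, -1],
 [3, -1]]

For real matrices with standard dot products, the defining identity <Ax, y> = <x, A^* y> gives (Ax)^T y = x^T (A^*) y, i.e. x^T A^T y = x^T (A^*) y. Since this holds for all x, y, we must have A^* = A^T. Therefore
A^* =
[[-2, 0],
 [-1, -1],
 [3, -1]].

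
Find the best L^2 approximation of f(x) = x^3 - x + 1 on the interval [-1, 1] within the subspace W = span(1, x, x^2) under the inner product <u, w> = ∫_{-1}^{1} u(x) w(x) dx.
g(x) = 1 - 2*x/5

The best approximation g ∈ W is the orthogonal projection of f onto W. Writing g = a_0 + a_1 x + a_2 x^2, the coefficients solve the normal equations G · a = b where
  G_{ij} = <φ_i, φ_j> and b_i = <f, φ_i>, with φ_0 = 1, φ_1 = x, φ_2 = x^2.
G =
  [2, 0, 2/3]
  [0, 2/3, 0]
  [2/3, 0, 2/5],
b = (2, -4/15, 2/3).
Solving gives a_0 = 1, a_1 = -2/5, a_2 = 0, so
  g(x) = 1 - 2*x/5.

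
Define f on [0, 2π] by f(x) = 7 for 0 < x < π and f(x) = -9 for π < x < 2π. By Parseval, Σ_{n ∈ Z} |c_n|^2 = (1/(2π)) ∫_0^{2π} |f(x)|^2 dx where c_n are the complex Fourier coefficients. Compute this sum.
Σ |c_n|^2 = 65

Parseval equates the L^2 energy of f (normalised by 1/(2π)) with the ℓ^2 sum of its Fourier coefficients: (1/(2π)) ∫_0^{2π} |f|^2 = Σ |c_n|^2.
Compute the left side: (1/(2π)) [∫_0^π 7^2 dx + ∫_π^{2π} (-9)^2 dx] = (1/(2π)) · (49π + 81π) = (49 + 81)/2 = 65.
So Σ_{n ∈ Z} |c_n|^2 = 65.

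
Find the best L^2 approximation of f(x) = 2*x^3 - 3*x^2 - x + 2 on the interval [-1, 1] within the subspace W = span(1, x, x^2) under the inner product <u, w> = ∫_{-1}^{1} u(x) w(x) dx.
g(x) = -3*x^2 + x/5 + 2

The best approximation g ∈ W is the orthogonal projection of f onto W. Writing g = a_0 + a_1 x + a_2 x^2, the coefficients solve the normal equations G · a = b where
  G_{ij} = <φ_i, φ_j> and b_i = <f, φ_i>, with φ_0 = 1, φ_1 = x, φ_2 = x^2.
G =
  [2, 0, 2/3]
  [0, 2/3, 0]
  [2/3, 0, 2/5],
b = (2, 2/15, 2/15).
Solving gives a_0 = 2, a_1 = 1/5, a_2 = -3, so
  g(x) = -3*x^2 + x/5 + 2.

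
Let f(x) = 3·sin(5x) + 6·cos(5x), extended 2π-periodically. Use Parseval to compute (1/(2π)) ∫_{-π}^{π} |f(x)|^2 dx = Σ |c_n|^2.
Σ |c_n|^2 = 45/2

Expand |f|^2 and use orthogonality of {sin(nx), cos(mx)} on [-π, π]:
  ∫_{-π}^{π} sin(nx)^2 dx = π, ∫ cos(mx)^2 dx = π, and cross terms integrate to 0.
So ∫_{-π}^{π} f(x)^2 dx = 3^2 · π + 6^2 · π = (9 + 36)π.
Divide by 2π: (9 + 36)/2 = 45/2.
By Parseval, this equals Σ |c_n|^2.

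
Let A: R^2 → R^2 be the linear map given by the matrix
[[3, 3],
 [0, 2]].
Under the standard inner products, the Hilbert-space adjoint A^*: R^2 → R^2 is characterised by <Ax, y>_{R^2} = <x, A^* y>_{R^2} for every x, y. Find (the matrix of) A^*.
A^* = A^T =
[[3, 0],
 [3, 2]]

For real matrices with standard dot products, the defining identity <Ax, y> = <x, A^* y> gives (Ax)^T y = x^T (A^*) y, i.e. x^T A^T y = x^T (A^*) y. Since this holds for all x, y, we must have A^* = A^T. Therefore
A^* =
[[3, 0],
 [3, 2]].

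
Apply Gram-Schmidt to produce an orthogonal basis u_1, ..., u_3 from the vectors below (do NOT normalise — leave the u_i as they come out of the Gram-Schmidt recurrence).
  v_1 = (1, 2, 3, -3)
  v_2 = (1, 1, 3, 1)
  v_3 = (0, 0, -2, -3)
Orthogonal basis:
  u_1 = (1, 2, 3, -3)
  u_2 = (14/23, 5/23, 42/23, 50/23)
  u_3 = (3/5, 0, -1/5, 0)

Apply the Gram-Schmidt recurrence
  u_1 = v_1
  u_i = v_i − Σ_{j<i} ((v_i · u_j) / (u_j · u_j)) · u_j.

Step by step this gives:
  u_1 = (1, 2, 3, -3)
  u_2 = (14/23, 5/23, 42/23, 50/23)
  u_3 = (3/5, 0, -1/5, 0)

Orthogonality check:
  u_2 · u_1 = 0 (should be 0)
  u_3 · u_1 = 0 (should be 0)
  u_3 · u_2 = 0 (should be 0)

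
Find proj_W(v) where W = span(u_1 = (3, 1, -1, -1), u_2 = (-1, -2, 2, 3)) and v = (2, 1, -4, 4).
proj_W(v) = (77/29, -7/58, 7/58, 21/29)

Set up U = [u_1 | ... | u_2] ∈ R^(4×2). The projector onto W = col(U) is P = U (U^T U)^(-1) U^T.
Compute U^T U =
  [12, -10]
  [-10, 18],
and U^T v = (7, 0).
Solve U^T U · c = U^T v for the coefficients: c = (63/58, 35/58). The projection is proj_W(v) = U c.
Check: (v - proj_W(v)) · u_1 = 0  (should be 0).
Check: (v - proj_W(v)) · u_2 = 0  (should be 0).
Result: proj_W(v) = (77/29, -7/58, 7/58, 21/29).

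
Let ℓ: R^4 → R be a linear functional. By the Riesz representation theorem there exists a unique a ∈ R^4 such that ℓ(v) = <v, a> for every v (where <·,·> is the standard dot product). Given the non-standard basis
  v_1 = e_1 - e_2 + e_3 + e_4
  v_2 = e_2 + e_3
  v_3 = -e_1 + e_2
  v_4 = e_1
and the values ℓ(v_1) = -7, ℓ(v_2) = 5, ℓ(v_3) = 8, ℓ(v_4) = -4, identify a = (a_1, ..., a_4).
a = (-4, 4, 1, 0)

Write a = (a_1, ..., a_4) in the standard basis. For each basis vector v_i, ℓ(v_i) = <v_i, a> is a linear equation in the a_j's. Collect the n equations into a matrix system V a = ℓ, where row i of V is v_i (expressed in the standard basis). Since V is invertible (lower-triangular with 1s on the diagonal, up to permutation), solve by back-substitution:
  V =
[[1, -1, 1, 1],
 [0, 1, 1, 0],
 [-1, 1, 0, 0],
 [1, 0, 0, 0]]
  V a = (-7, 5, 8, -4)
Solving gives a = (-4, 4, 1, 0).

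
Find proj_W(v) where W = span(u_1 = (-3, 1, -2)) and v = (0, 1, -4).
proj_W(v) = (-27/14, 9/14, -9/7)

Set up U = [u_1 | ... | u_1] ∈ R^(3×1). The projector onto W = col(U) is P = U (U^T U)^(-1) U^T.
Compute U^T U =
  [14],
and U^T v = (9).
Solve U^T U · c = U^T v for the coefficients: c = (9/14). The projection is proj_W(v) = U c.
Check: (v - proj_W(v)) · u_1 = 0  (should be 0).
Result: proj_W(v) = (-27/14, 9/14, -9/7).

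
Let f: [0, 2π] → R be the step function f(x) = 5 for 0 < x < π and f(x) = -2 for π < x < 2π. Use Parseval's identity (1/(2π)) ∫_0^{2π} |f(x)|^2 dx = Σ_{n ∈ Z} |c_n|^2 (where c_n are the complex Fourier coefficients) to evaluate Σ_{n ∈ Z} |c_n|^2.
Σ |c_n|^2 = 29/2

Parseval equates the L^2 energy of f (normalised by 1/(2π)) with the ℓ^2 sum of its Fourier coefficients: (1/(2π)) ∫_0^{2π} |f|^2 = Σ |c_n|^2.
Compute the left side: (1/(2π)) [∫_0^π 5^2 dx + ∫_π^{2π} (-2)^2 dx] = (1/(2π)) · (25π + 4π) = (25 + 4)/2 = 29/2.
So Σ_{n ∈ Z} |c_n|^2 = 29/2.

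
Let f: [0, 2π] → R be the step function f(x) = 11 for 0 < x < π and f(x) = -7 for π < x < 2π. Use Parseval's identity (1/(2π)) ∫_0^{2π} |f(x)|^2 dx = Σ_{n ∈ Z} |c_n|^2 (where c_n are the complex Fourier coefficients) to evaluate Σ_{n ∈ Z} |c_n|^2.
Σ |c_n|^2 = 85

Parseval equates the L^2 energy of f (normalised by 1/(2π)) with the ℓ^2 sum of its Fourier coefficients: (1/(2π)) ∫_0^{2π} |f|^2 = Σ |c_n|^2.
Compute the left side: (1/(2π)) [∫_0^π 11^2 dx + ∫_π^{2π} (-7)^2 dx] = (1/(2π)) · (121π + 49π) = (121 + 49)/2 = 85.
So Σ_{n ∈ Z} |c_n|^2 = 85.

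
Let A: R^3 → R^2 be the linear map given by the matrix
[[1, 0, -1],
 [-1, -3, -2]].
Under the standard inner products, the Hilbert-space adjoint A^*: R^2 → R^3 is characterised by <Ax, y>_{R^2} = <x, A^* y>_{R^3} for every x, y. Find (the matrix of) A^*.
A^* = A^T =
[[1, -1],
 [0, -3],
 [-1, -2]]

For real matrices with standard dot products, the defining identity <Ax, y> = <x, A^* y> gives (Ax)^T y = x^T (A^*) y, i.e. x^T A^T y = x^T (A^*) y. Since this holds for all x, y, we must have A^* = A^T. Therefore
A^* =
[[1, -1],
 [0, -3],
 [-1, -2]].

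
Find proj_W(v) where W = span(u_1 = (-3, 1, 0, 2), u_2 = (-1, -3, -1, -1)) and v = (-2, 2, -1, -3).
proj_W(v) = (-19/41, 3/41, -1/41, 11/41)

Set up U = [u_1 | ... | u_2] ∈ R^(4×2). The projector onto W = col(U) is P = U (U^T U)^(-1) U^T.
Compute U^T U =
  [14, -2]
  [-2, 12],
and U^T v = (2, 0).
Solve U^T U · c = U^T v for the coefficients: c = (6/41, 1/41). The projection is proj_W(v) = U c.
Check: (v - proj_W(v)) · u_1 = 0  (should be 0).
Check: (v - proj_W(v)) · u_2 = 0  (should be 0).
Result: proj_W(v) = (-19/41, 3/41, -1/41, 11/41).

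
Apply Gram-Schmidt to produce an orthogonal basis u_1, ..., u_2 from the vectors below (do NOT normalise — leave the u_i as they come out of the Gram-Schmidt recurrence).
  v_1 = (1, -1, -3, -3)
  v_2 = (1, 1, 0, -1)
Orthogonal basis:
  u_1 = (1, -1, -3, -3)
  u_2 = (17/20, 23/20, 9/20, -11/20)

Apply the Gram-Schmidt recurrence
  u_1 = v_1
  u_i = v_i − Σ_{j<i} ((v_i · u_j) / (u_j · u_j)) · u_j.

Step by step this gives:
  u_1 = (1, -1, -3, -3)
  u_2 = (17/20, 23/20, 9/20, -11/20)

Orthogonality check:
  u_2 · u_1 = 0 (should be 0)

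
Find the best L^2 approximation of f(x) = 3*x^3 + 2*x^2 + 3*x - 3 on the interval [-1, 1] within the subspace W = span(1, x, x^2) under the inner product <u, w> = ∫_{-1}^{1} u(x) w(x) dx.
g(x) = 2*x^2 + 24*x/5 - 3

The best approximation g ∈ W is the orthogonal projection of f onto W. Writing g = a_0 + a_1 x + a_2 x^2, the coefficients solve the normal equations G · a = b where
  G_{ij} = <φ_i, φ_j> and b_i = <f, φ_i>, with φ_0 = 1, φ_1 = x, φ_2 = x^2.
G =
  [2, 0, 2/3]
  [0, 2/3, 0]
  [2/3, 0, 2/5],
b = (-14/3, 16/5, -6/5).
Solving gives a_0 = -3, a_1 = 24/5, a_2 = 2, so
  g(x) = 2*x^2 + 24*x/5 - 3.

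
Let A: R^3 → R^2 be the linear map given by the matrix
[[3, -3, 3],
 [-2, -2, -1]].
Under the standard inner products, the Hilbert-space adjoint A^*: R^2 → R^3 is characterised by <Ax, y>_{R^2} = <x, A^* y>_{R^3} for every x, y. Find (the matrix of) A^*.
A^* = A^T =
[[3, -2],
 [-3, -2],
 [3, -1]]

For real matrices with standard dot products, the defining identity <Ax, y> = <x, A^* y> gives (Ax)^T y = x^T (A^*) y, i.e. x^T A^T y = x^T (A^*) y. Since this holds for all x, y, we must have A^* = A^T. Therefore
A^* =
[[3, -2],
 [-3, -2],
 [3, -1]].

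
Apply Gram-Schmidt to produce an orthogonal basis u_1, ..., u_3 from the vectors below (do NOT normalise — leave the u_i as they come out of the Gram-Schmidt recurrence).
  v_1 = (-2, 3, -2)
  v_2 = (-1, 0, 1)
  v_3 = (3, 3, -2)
Orthogonal basis:
  u_1 = (-2, 3, -2)
  u_2 = (-1, 0, 1)
  u_3 = (45/34, 30/17, 45/34)

Apply the Gram-Schmidt recurrence
  u_1 = v_1
  u_i = v_i − Σ_{j<i} ((v_i · u_j) / (u_j · u_j)) · u_j.

Step by step this gives:
  u_1 = (-2, 3, -2)
  u_2 = (-1, 0, 1)
  u_3 = (45/34, 30/17, 45/34)

Orthogonality check:
  u_2 · u_1 = 0 (should be 0)
  u_3 · u_1 = 0 (should be 0)
  u_3 · u_2 = 0 (should be 0)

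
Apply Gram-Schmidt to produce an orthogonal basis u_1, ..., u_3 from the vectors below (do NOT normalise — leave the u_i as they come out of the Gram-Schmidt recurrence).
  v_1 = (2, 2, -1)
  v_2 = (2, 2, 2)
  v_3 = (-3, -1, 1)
Orthogonal basis:
  u_1 = (2, 2, -1)
  u_2 = (2/3, 2/3, 8/3)
  u_3 = (-1, 1, 0)

Apply the Gram-Schmidt recurrence
  u_1 = v_1
  u_i = v_i − Σ_{j<i} ((v_i · u_j) / (u_j · u_j)) · u_j.

Step by step this gives:
  u_1 = (2, 2, -1)
  u_2 = (2/3, 2/3, 8/3)
  u_3 = (-1, 1, 0)

Orthogonality check:
  u_2 · u_1 = 0 (should be 0)
  u_3 · u_1 = 0 (should be 0)
  u_3 · u_2 = 0 (should be 0)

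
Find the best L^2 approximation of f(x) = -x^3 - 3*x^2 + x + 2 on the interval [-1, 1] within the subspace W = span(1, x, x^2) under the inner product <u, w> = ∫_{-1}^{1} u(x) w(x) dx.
g(x) = -3*x^2 + 2*x/5 + 2

The best approximation g ∈ W is the orthogonal projection of f onto W. Writing g = a_0 + a_1 x + a_2 x^2, the coefficients solve the normal equations G · a = b where
  G_{ij} = <φ_i, φ_j> and b_i = <f, φ_i>, with φ_0 = 1, φ_1 = x, φ_2 = x^2.
G =
  [2, 0, 2/3]
  [0, 2/3, 0]
  [2/3, 0, 2/5],
b = (2, 4/15, 2/15).
Solving gives a_0 = 2, a_1 = 2/5, a_2 = -3, so
  g(x) = -3*x^2 + 2*x/5 + 2.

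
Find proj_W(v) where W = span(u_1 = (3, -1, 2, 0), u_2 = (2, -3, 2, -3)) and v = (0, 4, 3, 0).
proj_W(v) = (34/39, 40/39, 8/39, 22/13)

Set up U = [u_1 | ... | u_2] ∈ R^(4×2). The projector onto W = col(U) is P = U (U^T U)^(-1) U^T.
Compute U^T U =
  [14, 13]
  [13, 26],
and U^T v = (2, -6).
Solve U^T U · c = U^T v for the coefficients: c = (2/3, -22/39). The projection is proj_W(v) = U c.
Check: (v - proj_W(v)) · u_1 = 0  (should be 0).
Check: (v - proj_W(v)) · u_2 = 0  (should be 0).
Result: proj_W(v) = (34/39, 40/39, 8/39, 22/13).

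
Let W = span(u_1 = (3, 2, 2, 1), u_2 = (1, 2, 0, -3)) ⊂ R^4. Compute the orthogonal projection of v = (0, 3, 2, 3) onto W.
proj_W(v) = (119/59, 44/59, 97/59, 128/59)

Set up U = [u_1 | ... | u_2] ∈ R^(4×2). The projector onto W = col(U) is P = U (U^T U)^(-1) U^T.
Compute U^T U =
  [18, 4]
  [4, 14],
and U^T v = (13, -3).
Solve U^T U · c = U^T v for the coefficients: c = (97/118, -53/118). The projection is proj_W(v) = U c.
Check: (v - proj_W(v)) · u_1 = 0  (should be 0).
Check: (v - proj_W(v)) · u_2 = 0  (should be 0).
Result: proj_W(v) = (119/59, 44/59, 97/59, 128/59).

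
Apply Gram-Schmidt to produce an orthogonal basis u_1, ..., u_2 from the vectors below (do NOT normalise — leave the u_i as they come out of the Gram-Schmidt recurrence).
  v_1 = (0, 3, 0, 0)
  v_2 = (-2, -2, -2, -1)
Orthogonal basis:
  u_1 = (0, 3, 0, 0)
  u_2 = (-2, 0, -2, -1)

Apply the Gram-Schmidt recurrence
  u_1 = v_1
  u_i = v_i − Σ_{j<i} ((v_i · u_j) / (u_j · u_j)) · u_j.

Step by step this gives:
  u_1 = (0, 3, 0, 0)
  u_2 = (-2, 0, -2, -1)

Orthogonality check:
  u_2 · u_1 = 0 (should be 0)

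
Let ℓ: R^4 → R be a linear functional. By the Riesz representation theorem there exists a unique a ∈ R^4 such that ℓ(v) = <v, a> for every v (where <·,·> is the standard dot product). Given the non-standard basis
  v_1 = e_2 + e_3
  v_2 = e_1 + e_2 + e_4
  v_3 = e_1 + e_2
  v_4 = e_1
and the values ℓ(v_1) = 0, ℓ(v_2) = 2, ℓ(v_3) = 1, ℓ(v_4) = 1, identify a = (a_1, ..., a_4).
a = (1, 0, 0, 1)

Write a = (a_1, ..., a_4) in the standard basis. For each basis vector v_i, ℓ(v_i) = <v_i, a> is a linear equation in the a_j's. Collect the n equations into a matrix system V a = ℓ, where row i of V is v_i (expressed in the standard basis). Since V is invertible (lower-triangular with 1s on the diagonal, up to permutation), solve by back-substitution:
  V =
[[0, 1, 1, 0],
 [1, 1, 0, 1],
 [1, 1, 0, 0],
 [1, 0, 0, 0]]
  V a = (0, 2, 1, 1)
Solving gives a = (1, 0, 0, 1).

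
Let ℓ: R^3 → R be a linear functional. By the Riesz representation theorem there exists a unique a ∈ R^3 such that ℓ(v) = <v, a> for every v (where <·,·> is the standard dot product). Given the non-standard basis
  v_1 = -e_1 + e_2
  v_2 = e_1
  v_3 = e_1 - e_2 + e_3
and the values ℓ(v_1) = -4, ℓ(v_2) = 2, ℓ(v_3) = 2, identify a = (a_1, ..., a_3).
a = (2, -2, -2)

Write a = (a_1, ..., a_3) in the standard basis. For each basis vector v_i, ℓ(v_i) = <v_i, a> is a linear equation in the a_j's. Collect the n equations into a matrix system V a = ℓ, where row i of V is v_i (expressed in the standard basis). Since V is invertible (lower-triangular with 1s on the diagonal, up to permutation), solve by back-substitution:
  V =
[[-1, 1, 0],
 [1, 0, 0],
 [1, -1, 1]]
  V a = (-4, 2, 2)
Solving gives a = (2, -2, -2).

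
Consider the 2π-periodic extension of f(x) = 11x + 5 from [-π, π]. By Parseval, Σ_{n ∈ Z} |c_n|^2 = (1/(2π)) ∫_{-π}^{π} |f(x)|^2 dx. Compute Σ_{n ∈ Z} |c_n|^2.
Σ |c_n|^2 = 121π^2/3 + 25

Expand and integrate term by term over [-π, π]:
  ∫ (11x)^2 dx = 121·(2π^3/3); ∫ 2·11·(5)·x dx = 0 (odd integrand); ∫ 5^2 dx = 25·2π.
So (1/(2π)) ∫_{-π}^{π} (11x + 5)^2 dx = 121π^2/3 + 25 = 121π^2/3 + 25.
Parseval ⇒ Σ |c_n|^2 = 121π^2/3 + 25.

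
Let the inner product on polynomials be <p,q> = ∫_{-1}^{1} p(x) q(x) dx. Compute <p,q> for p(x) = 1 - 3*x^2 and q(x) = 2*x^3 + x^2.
<p,q> = -8/15

Expand the product: p(x)·q(x) = -6*x^5 - 3*x^4 + 2*x^3 + x^2.
∫_{-1}^{1} of each monomial x^k gives [2/(k+1) if k even, 0 if k odd]. Integrating term-by-term (or equivalently evaluating the antiderivative F(x) = -x^6 - 3*x^5/5 + x^4/2 + x^3/3 at the endpoints):
  F(1) − F(−1) = -23/30 − (-7/30) = -8/15.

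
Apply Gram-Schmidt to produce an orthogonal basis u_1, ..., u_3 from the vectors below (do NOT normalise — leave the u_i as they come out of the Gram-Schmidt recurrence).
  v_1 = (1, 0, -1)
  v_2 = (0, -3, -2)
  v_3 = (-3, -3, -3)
Orthogonal basis:
  u_1 = (1, 0, -1)
  u_2 = (-1, -3, -1)
  u_3 = (-18/11, 12/11, -18/11)

Apply the Gram-Schmidt recurrence
  u_1 = v_1
  u_i = v_i − Σ_{j<i} ((v_i · u_j) / (u_j · u_j)) · u_j.

Step by step this gives:
  u_1 = (1, 0, -1)
  u_2 = (-1, -3, -1)
  u_3 = (-18/11, 12/11, -18/11)

Orthogonality check:
  u_2 · u_1 = 0 (should be 0)
  u_3 · u_1 = 0 (should be 0)
  u_3 · u_2 = 0 (should be 0)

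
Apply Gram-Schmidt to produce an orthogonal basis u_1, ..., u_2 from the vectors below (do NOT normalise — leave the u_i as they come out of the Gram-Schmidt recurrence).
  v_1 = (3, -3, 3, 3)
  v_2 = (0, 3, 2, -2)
Orthogonal basis:
  u_1 = (3, -3, 3, 3)
  u_2 = (3/4, 9/4, 11/4, -5/4)

Apply the Gram-Schmidt recurrence
  u_1 = v_1
  u_i = v_i − Σ_{j<i} ((v_i · u_j) / (u_j · u_j)) · u_j.

Step by step this gives:
  u_1 = (3, -3, 3, 3)
  u_2 = (3/4, 9/4, 11/4, -5/4)

Orthogonality check:
  u_2 · u_1 = 0 (should be 0)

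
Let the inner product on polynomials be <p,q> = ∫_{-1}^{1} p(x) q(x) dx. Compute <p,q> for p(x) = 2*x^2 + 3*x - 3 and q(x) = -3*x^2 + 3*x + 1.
<p,q> = 74/15

Expand the product: p(x)·q(x) = -6*x^4 - 3*x^3 + 20*x^2 - 6*x - 3.
∫_{-1}^{1} of each monomial x^k gives [2/(k+1) if k even, 0 if k odd]. Integrating term-by-term (or equivalently evaluating the antiderivative F(x) = -6*x^5/5 - 3*x^4/4 + 20*x^3/3 - 3*x^2 - 3*x at the endpoints):
  F(1) − F(−1) = -77/60 − (-373/60) = 74/15.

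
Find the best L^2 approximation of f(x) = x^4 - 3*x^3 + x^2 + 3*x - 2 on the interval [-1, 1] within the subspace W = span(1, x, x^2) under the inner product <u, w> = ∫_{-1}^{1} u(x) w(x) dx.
g(x) = 13*x^2/7 + 6*x/5 - 73/35

The best approximation g ∈ W is the orthogonal projection of f onto W. Writing g = a_0 + a_1 x + a_2 x^2, the coefficients solve the normal equations G · a = b where
  G_{ij} = <φ_i, φ_j> and b_i = <f, φ_i>, with φ_0 = 1, φ_1 = x, φ_2 = x^2.
G =
  [2, 0, 2/3]
  [0, 2/3, 0]
  [2/3, 0, 2/5],
b = (-44/15, 4/5, -68/105).
Solving gives a_0 = -73/35, a_1 = 6/5, a_2 = 13/7, so
  g(x) = 13*x^2/7 + 6*x/5 - 73/35.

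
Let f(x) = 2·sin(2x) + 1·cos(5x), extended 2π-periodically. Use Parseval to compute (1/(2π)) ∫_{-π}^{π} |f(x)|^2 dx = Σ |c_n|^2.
Σ |c_n|^2 = 5/2

Expand |f|^2 and use orthogonality of {sin(nx), cos(mx)} on [-π, π]:
  ∫_{-π}^{π} sin(nx)^2 dx = π, ∫ cos(mx)^2 dx = π, and cross terms integrate to 0.
So ∫_{-π}^{π} f(x)^2 dx = 2^2 · π + 1^2 · π = (4 + 1)π.
Divide by 2π: (4 + 1)/2 = 5/2.
By Parseval, this equals Σ |c_n|^2.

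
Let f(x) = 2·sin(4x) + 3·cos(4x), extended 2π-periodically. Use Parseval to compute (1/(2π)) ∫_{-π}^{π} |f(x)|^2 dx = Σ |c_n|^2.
Σ |c_n|^2 = 13/2

Expand |f|^2 and use orthogonality of {sin(nx), cos(mx)} on [-π, π]:
  ∫_{-π}^{π} sin(nx)^2 dx = π, ∫ cos(mx)^2 dx = π, and cross terms integrate to 0.
So ∫_{-π}^{π} f(x)^2 dx = 2^2 · π + 3^2 · π = (4 + 9)π.
Divide by 2π: (4 + 9)/2 = 13/2.
By Parseval, this equals Σ |c_n|^2.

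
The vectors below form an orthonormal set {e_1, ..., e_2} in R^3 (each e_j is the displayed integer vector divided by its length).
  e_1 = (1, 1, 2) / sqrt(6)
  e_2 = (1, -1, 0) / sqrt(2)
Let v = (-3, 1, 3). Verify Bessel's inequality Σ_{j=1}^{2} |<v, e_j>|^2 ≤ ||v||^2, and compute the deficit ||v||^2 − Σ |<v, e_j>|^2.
Σ |<v, e_j>|^2 = 32/3; ||v||^2 = 19; deficit = 25/3

Write each e_j = u_j / sqrt(<u_j, u_j>) where u_j is the displayed integer vector. Then <v, e_j> = <v, u_j> / sqrt(<u_j, u_j>), so |<v, e_j>|^2 = <v, u_j>^2 / <u_j, u_j>.
Coefficients: <v, e_1> = 4/sqrt(6), <v, e_2> = -4/sqrt(2).
Square and sum: Σ |<v, e_j>|^2 = 32/3.
Compute ||v||^2 = v·v = 19.
Deficit = 19 − 32/3 = 25/3 ≥ 0, confirming Bessel's inequality. (The deficit equals ||v − Σ <v,e_j> e_j||^2, the squared distance from v to span{e_j}.)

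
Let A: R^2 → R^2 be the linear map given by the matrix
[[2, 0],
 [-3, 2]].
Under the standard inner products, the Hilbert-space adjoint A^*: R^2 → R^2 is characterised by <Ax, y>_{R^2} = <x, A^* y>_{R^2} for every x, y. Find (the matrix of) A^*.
A^* = A^T =
[[2, -3],
 [0, 2]]

For real matrices with standard dot products, the defining identity <Ax, y> = <x, A^* y> gives (Ax)^T y = x^T (A^*) y, i.e. x^T A^T y = x^T (A^*) y. Since this holds for all x, y, we must have A^* = A^T. Therefore
A^* =
[[2, -3],
 [0, 2]].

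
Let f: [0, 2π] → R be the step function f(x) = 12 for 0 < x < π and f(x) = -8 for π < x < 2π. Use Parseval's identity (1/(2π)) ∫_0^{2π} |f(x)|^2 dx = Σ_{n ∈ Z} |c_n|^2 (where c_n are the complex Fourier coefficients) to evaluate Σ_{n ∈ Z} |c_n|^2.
Σ |c_n|^2 = 104

Parseval equates the L^2 energy of f (normalised by 1/(2π)) with the ℓ^2 sum of its Fourier coefficients: (1/(2π)) ∫_0^{2π} |f|^2 = Σ |c_n|^2.
Compute the left side: (1/(2π)) [∫_0^π 12^2 dx + ∫_π^{2π} (-8)^2 dx] = (1/(2π)) · (144π + 64π) = (144 + 64)/2 = 104.
So Σ_{n ∈ Z} |c_n|^2 = 104.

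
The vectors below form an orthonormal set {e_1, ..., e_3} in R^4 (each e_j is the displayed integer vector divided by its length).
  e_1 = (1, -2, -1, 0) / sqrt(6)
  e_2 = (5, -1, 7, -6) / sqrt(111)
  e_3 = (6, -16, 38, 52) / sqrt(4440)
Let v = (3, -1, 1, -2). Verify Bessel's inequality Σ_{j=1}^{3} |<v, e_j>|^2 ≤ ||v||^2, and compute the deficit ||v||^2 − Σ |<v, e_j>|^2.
Σ |<v, e_j>|^2 = 209/15; ||v||^2 = 15; deficit = 16/15

Write each e_j = u_j / sqrt(<u_j, u_j>) where u_j is the displayed integer vector. Then <v, e_j> = <v, u_j> / sqrt(<u_j, u_j>), so |<v, e_j>|^2 = <v, u_j>^2 / <u_j, u_j>.
Coefficients: <v, e_1> = 4/sqrt(6), <v, e_2> = 35/sqrt(111), <v, e_3> = -32/sqrt(4440).
Square and sum: Σ |<v, e_j>|^2 = 209/15.
Compute ||v||^2 = v·v = 15.
Deficit = 15 − 209/15 = 16/15 ≥ 0, confirming Bessel's inequality. (The deficit equals ||v − Σ <v,e_j> e_j||^2, the squared distance from v to span{e_j}.)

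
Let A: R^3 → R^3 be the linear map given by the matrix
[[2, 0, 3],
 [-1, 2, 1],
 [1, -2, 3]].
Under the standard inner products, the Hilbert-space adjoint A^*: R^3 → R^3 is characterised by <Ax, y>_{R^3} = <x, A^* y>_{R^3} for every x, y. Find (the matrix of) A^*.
A^* = A^T =
[[2, -1, 1],
 [0, 2, -2],
 [3, 1, 3]]

For real matrices with standard dot products, the defining identity <Ax, y> = <x, A^* y> gives (Ax)^T y = x^T (A^*) y, i.e. x^T A^T y = x^T (A^*) y. Since this holds for all x, y, we must have A^* = A^T. Therefore
A^* =
[[2, -1, 1],
 [0, 2, -2],
 [3, 1, 3]].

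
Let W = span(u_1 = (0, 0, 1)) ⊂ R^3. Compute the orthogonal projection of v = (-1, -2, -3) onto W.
proj_W(v) = (0, 0, -3)

Set up U = [u_1 | ... | u_1] ∈ R^(3×1). The projector onto W = col(U) is P = U (U^T U)^(-1) U^T.
Compute U^T U =
  [1],
and U^T v = (-3).
Solve U^T U · c = U^T v for the coefficients: c = (-3). The projection is proj_W(v) = U c.
Check: (v - proj_W(v)) · u_1 = 0  (should be 0).
Result: proj_W(v) = (0, 0, -3).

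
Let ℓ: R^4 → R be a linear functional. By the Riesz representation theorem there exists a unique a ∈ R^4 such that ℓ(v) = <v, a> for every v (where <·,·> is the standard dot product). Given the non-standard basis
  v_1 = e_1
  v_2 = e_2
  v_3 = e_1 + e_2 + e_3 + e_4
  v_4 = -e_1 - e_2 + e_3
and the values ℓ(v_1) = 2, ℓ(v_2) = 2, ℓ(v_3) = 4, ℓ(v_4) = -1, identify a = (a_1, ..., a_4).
a = (2, 2, 3, -3)

Write a = (a_1, ..., a_4) in the standard basis. For each basis vector v_i, ℓ(v_i) = <v_i, a> is a linear equation in the a_j's. Collect the n equations into a matrix system V a = ℓ, where row i of V is v_i (expressed in the standard basis). Since V is invertible (lower-triangular with 1s on the diagonal, up to permutation), solve by back-substitution:
  V =
[[1, 0, 0, 0],
 [0, 1, 0, 0],
 [1, 1, 1, 1],
 [-1, -1, 1, 0]]
  V a = (2, 2, 4, -1)
Solving gives a = (2, 2, 3, -3).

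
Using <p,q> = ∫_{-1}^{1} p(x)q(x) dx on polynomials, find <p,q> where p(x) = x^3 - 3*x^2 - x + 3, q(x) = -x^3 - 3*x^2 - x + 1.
<p,q> = 208/105

Expand the product: p(x)·q(x) = -x^6 + 9*x^4 + 4*x^3 - 11*x^2 - 4*x + 3.
∫_{-1}^{1} of each monomial x^k gives [2/(k+1) if k even, 0 if k odd]. Integrating term-by-term (or equivalently evaluating the antiderivative F(x) = -x^7/7 + 9*x^5/5 + x^4 - 11*x^3/3 - 2*x^2 + 3*x at the endpoints):
  F(1) − F(−1) = -1/105 − (-209/105) = 208/105.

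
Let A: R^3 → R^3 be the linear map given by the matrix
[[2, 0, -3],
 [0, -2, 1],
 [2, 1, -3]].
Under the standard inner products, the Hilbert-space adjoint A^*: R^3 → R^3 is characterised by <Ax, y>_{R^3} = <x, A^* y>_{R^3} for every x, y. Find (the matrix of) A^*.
A^* = A^T =
[[2, 0, 2],
 [0, -2, 1],
 [-3, 1, -3]]

For real matrices with standard dot products, the defining identity <Ax, y> = <x, A^* y> gives (Ax)^T y = x^T (A^*) y, i.e. x^T A^T y = x^T (A^*) y. Since this holds for all x, y, we must have A^* = A^T. Therefore
A^* =
[[2, 0, 2],
 [0, -2, 1],
 [-3, 1, -3]].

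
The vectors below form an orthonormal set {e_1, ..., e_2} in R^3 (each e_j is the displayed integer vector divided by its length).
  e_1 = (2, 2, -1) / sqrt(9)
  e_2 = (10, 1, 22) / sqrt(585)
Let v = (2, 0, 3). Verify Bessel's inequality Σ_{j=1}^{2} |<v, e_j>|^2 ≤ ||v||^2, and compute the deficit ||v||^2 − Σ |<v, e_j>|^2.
Σ |<v, e_j>|^2 = 829/65; ||v||^2 = 13; deficit = 16/65

Write each e_j = u_j / sqrt(<u_j, u_j>) where u_j is the displayed integer vector. Then <v, e_j> = <v, u_j> / sqrt(<u_j, u_j>), so |<v, e_j>|^2 = <v, u_j>^2 / <u_j, u_j>.
Coefficients: <v, e_1> = 1/sqrt(9), <v, e_2> = 86/sqrt(585).
Square and sum: Σ |<v, e_j>|^2 = 829/65.
Compute ||v||^2 = v·v = 13.
Deficit = 13 − 829/65 = 16/65 ≥ 0, confirming Bessel's inequality. (The deficit equals ||v − Σ <v,e_j> e_j||^2, the squared distance from v to span{e_j}.)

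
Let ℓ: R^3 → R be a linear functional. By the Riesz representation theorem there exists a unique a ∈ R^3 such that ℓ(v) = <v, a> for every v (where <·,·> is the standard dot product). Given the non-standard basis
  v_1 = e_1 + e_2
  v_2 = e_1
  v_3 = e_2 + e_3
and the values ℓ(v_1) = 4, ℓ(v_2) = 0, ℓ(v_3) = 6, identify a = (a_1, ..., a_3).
a = (0, 4, 2)

Write a = (a_1, ..., a_3) in the standard basis. For each basis vector v_i, ℓ(v_i) = <v_i, a> is a linear equation in the a_j's. Collect the n equations into a matrix system V a = ℓ, where row i of V is v_i (expressed in the standard basis). Since V is invertible (lower-triangular with 1s on the diagonal, up to permutation), solve by back-substitution:
  V =
[[1, 1, 0],
 [1, 0, 0],
 [0, 1, 1]]
  V a = (4, 0, 6)
Solving gives a = (0, 4, 2).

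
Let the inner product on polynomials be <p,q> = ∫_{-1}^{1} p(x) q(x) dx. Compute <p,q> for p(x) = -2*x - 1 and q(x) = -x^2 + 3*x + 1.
<p,q> = -16/3

Expand the product: p(x)·q(x) = 2*x^3 - 5*x^2 - 5*x - 1.
∫_{-1}^{1} of each monomial x^k gives [2/(k+1) if k even, 0 if k odd]. Integrating term-by-term (or equivalently evaluating the antiderivative F(x) = x^4/2 - 5*x^3/3 - 5*x^2/2 - x at the endpoints):
  F(1) − F(−1) = -14/3 − (2/3) = -16/3.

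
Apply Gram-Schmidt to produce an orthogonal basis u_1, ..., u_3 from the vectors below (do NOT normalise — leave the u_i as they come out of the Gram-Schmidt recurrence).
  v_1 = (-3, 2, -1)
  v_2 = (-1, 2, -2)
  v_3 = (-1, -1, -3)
Orthogonal basis:
  u_1 = (-3, 2, -1)
  u_2 = (13/14, 5/7, -19/14)
  u_3 = (-38/45, -19/9, -76/45)

Apply the Gram-Schmidt recurrence
  u_1 = v_1
  u_i = v_i − Σ_{j<i} ((v_i · u_j) / (u_j · u_j)) · u_j.

Step by step this gives:
  u_1 = (-3, 2, -1)
  u_2 = (13/14, 5/7, -19/14)
  u_3 = (-38/45, -19/9, -76/45)

Orthogonality check:
  u_2 · u_1 = 0 (should be 0)
  u_3 · u_1 = 0 (should be 0)
  u_3 · u_2 = 0 (should be 0)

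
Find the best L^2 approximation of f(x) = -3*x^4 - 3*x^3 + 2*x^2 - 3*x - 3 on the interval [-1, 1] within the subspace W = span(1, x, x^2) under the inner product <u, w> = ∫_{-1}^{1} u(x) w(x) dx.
g(x) = -4*x^2/7 - 24*x/5 - 96/35

The best approximation g ∈ W is the orthogonal projection of f onto W. Writing g = a_0 + a_1 x + a_2 x^2, the coefficients solve the normal equations G · a = b where
  G_{ij} = <φ_i, φ_j> and b_i = <f, φ_i>, with φ_0 = 1, φ_1 = x, φ_2 = x^2.
G =
  [2, 0, 2/3]
  [0, 2/3, 0]
  [2/3, 0, 2/5],
b = (-88/15, -16/5, -72/35).
Solving gives a_0 = -96/35, a_1 = -24/5, a_2 = -4/7, so
  g(x) = -4*x^2/7 - 24*x/5 - 96/35.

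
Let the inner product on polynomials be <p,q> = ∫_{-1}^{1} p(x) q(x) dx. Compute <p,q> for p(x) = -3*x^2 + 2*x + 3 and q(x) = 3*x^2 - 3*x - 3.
<p,q> = -68/5

Expand the product: p(x)·q(x) = -9*x^4 + 15*x^3 + 12*x^2 - 15*x - 9.
∫_{-1}^{1} of each monomial x^k gives [2/(k+1) if k even, 0 if k odd]. Integrating term-by-term (or equivalently evaluating the antiderivative F(x) = -9*x^5/5 + 15*x^4/4 + 4*x^3 - 15*x^2/2 - 9*x at the endpoints):
  F(1) − F(−1) = -211/20 − (61/20) = -68/5.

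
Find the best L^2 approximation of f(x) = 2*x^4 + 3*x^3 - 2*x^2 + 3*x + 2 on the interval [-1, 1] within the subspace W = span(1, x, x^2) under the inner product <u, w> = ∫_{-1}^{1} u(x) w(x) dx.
g(x) = -2*x^2/7 + 24*x/5 + 64/35

The best approximation g ∈ W is the orthogonal projection of f onto W. Writing g = a_0 + a_1 x + a_2 x^2, the coefficients solve the normal equations G · a = b where
  G_{ij} = <φ_i, φ_j> and b_i = <f, φ_i>, with φ_0 = 1, φ_1 = x, φ_2 = x^2.
G =
  [2, 0, 2/3]
  [0, 2/3, 0]
  [2/3, 0, 2/5],
b = (52/15, 16/5, 116/105).
Solving gives a_0 = 64/35, a_1 = 24/5, a_2 = -2/7, so
  g(x) = -2*x^2/7 + 24*x/5 + 64/35.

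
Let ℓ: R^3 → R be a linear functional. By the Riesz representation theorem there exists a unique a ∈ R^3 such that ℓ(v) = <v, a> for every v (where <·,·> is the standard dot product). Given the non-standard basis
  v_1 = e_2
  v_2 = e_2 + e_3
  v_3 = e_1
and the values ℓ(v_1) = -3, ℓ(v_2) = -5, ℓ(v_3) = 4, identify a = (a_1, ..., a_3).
a = (4, -3, -2)

Write a = (a_1, ..., a_3) in the standard basis. For each basis vector v_i, ℓ(v_i) = <v_i, a> is a linear equation in the a_j's. Collect the n equations into a matrix system V a = ℓ, where row i of V is v_i (expressed in the standard basis). Since V is invertible (lower-triangular with 1s on the diagonal, up to permutation), solve by back-substitution:
  V =
[[0, 1, 0],
 [0, 1, 1],
 [1, 0, 0]]
  V a = (-3, -5, 4)
Solving gives a = (4, -3, -2).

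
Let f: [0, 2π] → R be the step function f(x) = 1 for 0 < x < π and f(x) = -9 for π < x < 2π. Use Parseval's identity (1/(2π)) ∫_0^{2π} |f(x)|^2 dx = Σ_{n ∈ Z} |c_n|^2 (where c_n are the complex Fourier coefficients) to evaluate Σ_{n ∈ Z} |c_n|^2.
Σ |c_n|^2 = 41

Parseval equates the L^2 energy of f (normalised by 1/(2π)) with the ℓ^2 sum of its Fourier coefficients: (1/(2π)) ∫_0^{2π} |f|^2 = Σ |c_n|^2.
Compute the left side: (1/(2π)) [∫_0^π 1^2 dx + ∫_π^{2π} (-9)^2 dx] = (1/(2π)) · (1π + 81π) = (1 + 81)/2 = 41.
So Σ_{n ∈ Z} |c_n|^2 = 41.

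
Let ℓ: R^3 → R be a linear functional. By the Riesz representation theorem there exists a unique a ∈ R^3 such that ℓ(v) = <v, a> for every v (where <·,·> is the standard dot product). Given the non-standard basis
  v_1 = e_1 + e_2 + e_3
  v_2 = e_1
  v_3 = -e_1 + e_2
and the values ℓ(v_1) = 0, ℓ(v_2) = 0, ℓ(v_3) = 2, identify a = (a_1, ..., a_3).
a = (0, 2, -2)

Write a = (a_1, ..., a_3) in the standard basis. For each basis vector v_i, ℓ(v_i) = <v_i, a> is a linear equation in the a_j's. Collect the n equations into a matrix system V a = ℓ, where row i of V is v_i (expressed in the standard basis). Since V is invertible (lower-triangular with 1s on the diagonal, up to permutation), solve by back-substitution:
  V =
[[1, 1, 1],
 [1, 0, 0],
 [-1, 1, 0]]
  V a = (0, 0, 2)
Solving gives a = (0, 2, -2).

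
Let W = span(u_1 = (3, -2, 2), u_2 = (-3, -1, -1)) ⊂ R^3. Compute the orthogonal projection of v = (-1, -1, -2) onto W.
proj_W(v) = (-87/53, -55/106, -59/106)

Set up U = [u_1 | ... | u_2] ∈ R^(3×2). The projector onto W = col(U) is P = U (U^T U)^(-1) U^T.
Compute U^T U =
  [17, -9]
  [-9, 11],
and U^T v = (-5, 6).
Solve U^T U · c = U^T v for the coefficients: c = (-1/106, 57/106). The projection is proj_W(v) = U c.
Check: (v - proj_W(v)) · u_1 = 0  (should be 0).
Check: (v - proj_W(v)) · u_2 = 0  (should be 0).
Result: proj_W(v) = (-87/53, -55/106, -59/106).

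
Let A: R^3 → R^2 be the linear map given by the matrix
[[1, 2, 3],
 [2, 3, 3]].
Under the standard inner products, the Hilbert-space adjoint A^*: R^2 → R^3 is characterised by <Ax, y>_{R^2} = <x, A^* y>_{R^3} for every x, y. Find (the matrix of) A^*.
A^* = A^T =
[[1, 2],
 [2, 3],
 [3, 3]]

For real matrices with standard dot products, the defining identity <Ax, y> = <x, A^* y> gives (Ax)^T y = x^T (A^*) y, i.e. x^T A^T y = x^T (A^*) y. Since this holds for all x, y, we must have A^* = A^T. Therefore
A^* =
[[1, 2],
 [2, 3],
 [3, 3]].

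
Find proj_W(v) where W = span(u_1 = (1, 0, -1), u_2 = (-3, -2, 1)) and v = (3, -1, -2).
proj_W(v) = (7/3, -1/3, -8/3)

Set up U = [u_1 | ... | u_2] ∈ R^(3×2). The projector onto W = col(U) is P = U (U^T U)^(-1) U^T.
Compute U^T U =
  [2, -4]
  [-4, 14],
and U^T v = (5, -9).
Solve U^T U · c = U^T v for the coefficients: c = (17/6, 1/6). The projection is proj_W(v) = U c.
Check: (v - proj_W(v)) · u_1 = 0  (should be 0).
Check: (v - proj_W(v)) · u_2 = 0  (should be 0).
Result: proj_W(v) = (7/3, -1/3, -8/3).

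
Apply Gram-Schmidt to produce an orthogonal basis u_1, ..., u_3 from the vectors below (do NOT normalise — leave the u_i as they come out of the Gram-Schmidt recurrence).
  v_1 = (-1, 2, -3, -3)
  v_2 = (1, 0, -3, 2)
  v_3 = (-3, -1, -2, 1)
Orthogonal basis:
  u_1 = (-1, 2, -3, -3)
  u_2 = (25/23, -4/23, -63/23, 52/23)
  u_3 = (-1015/318, -205/159, -59/106, 121/159)

Apply the Gram-Schmidt recurrence
  u_1 = v_1
  u_i = v_i − Σ_{j<i} ((v_i · u_j) / (u_j · u_j)) · u_j.

Step by step this gives:
  u_1 = (-1, 2, -3, -3)
  u_2 = (25/23, -4/23, -63/23, 52/23)
  u_3 = (-1015/318, -205/159, -59/106, 121/159)

Orthogonality check:
  u_2 · u_1 = 0 (should be 0)
  u_3 · u_1 = 0 (should be 0)
  u_3 · u_2 = 0 (should be 0)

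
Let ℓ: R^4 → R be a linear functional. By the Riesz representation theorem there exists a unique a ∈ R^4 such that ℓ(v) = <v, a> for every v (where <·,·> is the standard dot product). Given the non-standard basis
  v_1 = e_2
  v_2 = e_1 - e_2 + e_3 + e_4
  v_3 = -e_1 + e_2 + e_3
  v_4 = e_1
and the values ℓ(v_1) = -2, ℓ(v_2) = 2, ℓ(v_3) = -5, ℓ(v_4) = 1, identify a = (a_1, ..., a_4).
a = (1, -2, -2, 1)

Write a = (a_1, ..., a_4) in the standard basis. For each basis vector v_i, ℓ(v_i) = <v_i, a> is a linear equation in the a_j's. Collect the n equations into a matrix system V a = ℓ, where row i of V is v_i (expressed in the standard basis). Since V is invertible (lower-triangular with 1s on the diagonal, up to permutation), solve by back-substitution:
  V =
[[0, 1, 0, 0],
 [1, -1, 1, 1],
 [-1, 1, 1, 0],
 [1, 0, 0, 0]]
  V a = (-2, 2, -5, 1)
Solving gives a = (1, -2, -2, 1).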